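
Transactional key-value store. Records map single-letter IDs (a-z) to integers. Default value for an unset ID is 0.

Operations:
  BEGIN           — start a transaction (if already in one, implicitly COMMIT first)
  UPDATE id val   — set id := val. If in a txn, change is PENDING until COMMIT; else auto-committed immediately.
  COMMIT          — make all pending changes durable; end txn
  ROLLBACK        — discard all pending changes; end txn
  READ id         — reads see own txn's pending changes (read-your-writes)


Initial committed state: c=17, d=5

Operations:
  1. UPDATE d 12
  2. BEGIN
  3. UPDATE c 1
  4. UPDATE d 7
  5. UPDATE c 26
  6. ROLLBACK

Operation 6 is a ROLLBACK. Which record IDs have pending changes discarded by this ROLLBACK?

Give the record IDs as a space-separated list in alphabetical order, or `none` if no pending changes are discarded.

Initial committed: {c=17, d=5}
Op 1: UPDATE d=12 (auto-commit; committed d=12)
Op 2: BEGIN: in_txn=True, pending={}
Op 3: UPDATE c=1 (pending; pending now {c=1})
Op 4: UPDATE d=7 (pending; pending now {c=1, d=7})
Op 5: UPDATE c=26 (pending; pending now {c=26, d=7})
Op 6: ROLLBACK: discarded pending ['c', 'd']; in_txn=False
ROLLBACK at op 6 discards: ['c', 'd']

Answer: c d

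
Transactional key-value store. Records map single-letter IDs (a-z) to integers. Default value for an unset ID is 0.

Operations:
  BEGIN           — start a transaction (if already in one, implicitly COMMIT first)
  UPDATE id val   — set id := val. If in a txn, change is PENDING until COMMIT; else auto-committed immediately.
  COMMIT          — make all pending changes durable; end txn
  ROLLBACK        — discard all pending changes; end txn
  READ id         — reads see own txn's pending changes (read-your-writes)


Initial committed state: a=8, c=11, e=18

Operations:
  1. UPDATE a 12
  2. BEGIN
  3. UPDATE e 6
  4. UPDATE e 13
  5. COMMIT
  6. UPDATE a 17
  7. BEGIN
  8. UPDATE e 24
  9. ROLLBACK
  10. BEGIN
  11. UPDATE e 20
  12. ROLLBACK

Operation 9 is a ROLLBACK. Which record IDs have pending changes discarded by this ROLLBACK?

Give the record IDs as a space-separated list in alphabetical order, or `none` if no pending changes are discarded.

Initial committed: {a=8, c=11, e=18}
Op 1: UPDATE a=12 (auto-commit; committed a=12)
Op 2: BEGIN: in_txn=True, pending={}
Op 3: UPDATE e=6 (pending; pending now {e=6})
Op 4: UPDATE e=13 (pending; pending now {e=13})
Op 5: COMMIT: merged ['e'] into committed; committed now {a=12, c=11, e=13}
Op 6: UPDATE a=17 (auto-commit; committed a=17)
Op 7: BEGIN: in_txn=True, pending={}
Op 8: UPDATE e=24 (pending; pending now {e=24})
Op 9: ROLLBACK: discarded pending ['e']; in_txn=False
Op 10: BEGIN: in_txn=True, pending={}
Op 11: UPDATE e=20 (pending; pending now {e=20})
Op 12: ROLLBACK: discarded pending ['e']; in_txn=False
ROLLBACK at op 9 discards: ['e']

Answer: e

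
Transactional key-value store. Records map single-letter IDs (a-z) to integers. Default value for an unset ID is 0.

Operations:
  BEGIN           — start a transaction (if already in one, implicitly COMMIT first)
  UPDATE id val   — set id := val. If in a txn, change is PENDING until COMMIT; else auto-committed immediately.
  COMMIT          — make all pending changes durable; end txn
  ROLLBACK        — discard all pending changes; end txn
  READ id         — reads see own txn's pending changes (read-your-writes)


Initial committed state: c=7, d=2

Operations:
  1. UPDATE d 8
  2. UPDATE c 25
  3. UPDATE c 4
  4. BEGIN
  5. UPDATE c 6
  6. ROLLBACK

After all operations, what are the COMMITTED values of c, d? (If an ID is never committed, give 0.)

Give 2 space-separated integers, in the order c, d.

Answer: 4 8

Derivation:
Initial committed: {c=7, d=2}
Op 1: UPDATE d=8 (auto-commit; committed d=8)
Op 2: UPDATE c=25 (auto-commit; committed c=25)
Op 3: UPDATE c=4 (auto-commit; committed c=4)
Op 4: BEGIN: in_txn=True, pending={}
Op 5: UPDATE c=6 (pending; pending now {c=6})
Op 6: ROLLBACK: discarded pending ['c']; in_txn=False
Final committed: {c=4, d=8}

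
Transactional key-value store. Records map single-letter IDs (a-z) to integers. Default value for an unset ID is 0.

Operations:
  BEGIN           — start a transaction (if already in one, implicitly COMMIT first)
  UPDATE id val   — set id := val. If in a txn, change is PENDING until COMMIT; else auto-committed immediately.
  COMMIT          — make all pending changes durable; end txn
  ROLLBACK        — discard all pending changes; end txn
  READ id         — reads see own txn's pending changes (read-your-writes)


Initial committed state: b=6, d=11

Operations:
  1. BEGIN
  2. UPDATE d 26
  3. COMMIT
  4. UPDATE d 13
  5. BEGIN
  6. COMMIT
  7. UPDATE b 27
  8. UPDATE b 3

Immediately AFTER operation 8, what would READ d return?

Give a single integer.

Answer: 13

Derivation:
Initial committed: {b=6, d=11}
Op 1: BEGIN: in_txn=True, pending={}
Op 2: UPDATE d=26 (pending; pending now {d=26})
Op 3: COMMIT: merged ['d'] into committed; committed now {b=6, d=26}
Op 4: UPDATE d=13 (auto-commit; committed d=13)
Op 5: BEGIN: in_txn=True, pending={}
Op 6: COMMIT: merged [] into committed; committed now {b=6, d=13}
Op 7: UPDATE b=27 (auto-commit; committed b=27)
Op 8: UPDATE b=3 (auto-commit; committed b=3)
After op 8: visible(d) = 13 (pending={}, committed={b=3, d=13})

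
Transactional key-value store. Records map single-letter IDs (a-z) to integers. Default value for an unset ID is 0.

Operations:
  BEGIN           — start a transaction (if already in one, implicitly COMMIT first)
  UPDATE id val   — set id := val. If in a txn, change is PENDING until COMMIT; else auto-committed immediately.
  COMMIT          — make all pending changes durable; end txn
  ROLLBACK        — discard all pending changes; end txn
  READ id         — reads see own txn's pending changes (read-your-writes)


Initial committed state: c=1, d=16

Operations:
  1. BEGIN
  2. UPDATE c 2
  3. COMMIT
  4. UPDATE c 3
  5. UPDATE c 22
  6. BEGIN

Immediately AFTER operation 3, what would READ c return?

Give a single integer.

Initial committed: {c=1, d=16}
Op 1: BEGIN: in_txn=True, pending={}
Op 2: UPDATE c=2 (pending; pending now {c=2})
Op 3: COMMIT: merged ['c'] into committed; committed now {c=2, d=16}
After op 3: visible(c) = 2 (pending={}, committed={c=2, d=16})

Answer: 2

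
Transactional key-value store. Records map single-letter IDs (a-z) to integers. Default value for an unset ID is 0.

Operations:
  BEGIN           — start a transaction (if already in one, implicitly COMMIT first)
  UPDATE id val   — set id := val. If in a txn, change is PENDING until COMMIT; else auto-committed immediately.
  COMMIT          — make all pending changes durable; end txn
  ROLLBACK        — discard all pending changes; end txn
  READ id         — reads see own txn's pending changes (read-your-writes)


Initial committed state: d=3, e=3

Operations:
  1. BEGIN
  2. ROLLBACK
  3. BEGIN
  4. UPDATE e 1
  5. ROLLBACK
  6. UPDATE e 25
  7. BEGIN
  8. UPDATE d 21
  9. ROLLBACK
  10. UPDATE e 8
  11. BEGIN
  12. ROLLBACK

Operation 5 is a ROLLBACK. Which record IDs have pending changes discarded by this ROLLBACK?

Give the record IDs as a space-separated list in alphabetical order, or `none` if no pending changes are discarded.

Initial committed: {d=3, e=3}
Op 1: BEGIN: in_txn=True, pending={}
Op 2: ROLLBACK: discarded pending []; in_txn=False
Op 3: BEGIN: in_txn=True, pending={}
Op 4: UPDATE e=1 (pending; pending now {e=1})
Op 5: ROLLBACK: discarded pending ['e']; in_txn=False
Op 6: UPDATE e=25 (auto-commit; committed e=25)
Op 7: BEGIN: in_txn=True, pending={}
Op 8: UPDATE d=21 (pending; pending now {d=21})
Op 9: ROLLBACK: discarded pending ['d']; in_txn=False
Op 10: UPDATE e=8 (auto-commit; committed e=8)
Op 11: BEGIN: in_txn=True, pending={}
Op 12: ROLLBACK: discarded pending []; in_txn=False
ROLLBACK at op 5 discards: ['e']

Answer: e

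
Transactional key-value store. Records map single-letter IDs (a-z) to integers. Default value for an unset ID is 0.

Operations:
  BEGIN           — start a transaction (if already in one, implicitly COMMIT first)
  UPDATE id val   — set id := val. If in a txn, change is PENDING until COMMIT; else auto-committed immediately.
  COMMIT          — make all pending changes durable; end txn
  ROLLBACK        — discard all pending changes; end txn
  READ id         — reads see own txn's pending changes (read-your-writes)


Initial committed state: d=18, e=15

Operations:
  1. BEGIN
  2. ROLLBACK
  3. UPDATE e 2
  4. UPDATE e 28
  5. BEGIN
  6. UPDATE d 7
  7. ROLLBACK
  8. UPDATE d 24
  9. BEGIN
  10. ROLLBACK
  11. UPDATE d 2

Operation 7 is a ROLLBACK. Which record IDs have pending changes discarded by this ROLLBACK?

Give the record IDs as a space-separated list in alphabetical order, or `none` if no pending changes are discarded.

Answer: d

Derivation:
Initial committed: {d=18, e=15}
Op 1: BEGIN: in_txn=True, pending={}
Op 2: ROLLBACK: discarded pending []; in_txn=False
Op 3: UPDATE e=2 (auto-commit; committed e=2)
Op 4: UPDATE e=28 (auto-commit; committed e=28)
Op 5: BEGIN: in_txn=True, pending={}
Op 6: UPDATE d=7 (pending; pending now {d=7})
Op 7: ROLLBACK: discarded pending ['d']; in_txn=False
Op 8: UPDATE d=24 (auto-commit; committed d=24)
Op 9: BEGIN: in_txn=True, pending={}
Op 10: ROLLBACK: discarded pending []; in_txn=False
Op 11: UPDATE d=2 (auto-commit; committed d=2)
ROLLBACK at op 7 discards: ['d']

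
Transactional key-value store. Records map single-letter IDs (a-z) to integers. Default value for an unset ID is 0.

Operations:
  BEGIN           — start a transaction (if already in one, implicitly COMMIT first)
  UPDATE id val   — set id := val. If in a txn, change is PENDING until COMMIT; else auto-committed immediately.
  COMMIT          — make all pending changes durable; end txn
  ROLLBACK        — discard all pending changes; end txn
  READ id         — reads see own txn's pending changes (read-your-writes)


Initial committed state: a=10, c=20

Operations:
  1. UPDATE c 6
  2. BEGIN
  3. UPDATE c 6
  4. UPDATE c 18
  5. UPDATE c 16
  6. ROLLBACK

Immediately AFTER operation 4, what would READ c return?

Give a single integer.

Answer: 18

Derivation:
Initial committed: {a=10, c=20}
Op 1: UPDATE c=6 (auto-commit; committed c=6)
Op 2: BEGIN: in_txn=True, pending={}
Op 3: UPDATE c=6 (pending; pending now {c=6})
Op 4: UPDATE c=18 (pending; pending now {c=18})
After op 4: visible(c) = 18 (pending={c=18}, committed={a=10, c=6})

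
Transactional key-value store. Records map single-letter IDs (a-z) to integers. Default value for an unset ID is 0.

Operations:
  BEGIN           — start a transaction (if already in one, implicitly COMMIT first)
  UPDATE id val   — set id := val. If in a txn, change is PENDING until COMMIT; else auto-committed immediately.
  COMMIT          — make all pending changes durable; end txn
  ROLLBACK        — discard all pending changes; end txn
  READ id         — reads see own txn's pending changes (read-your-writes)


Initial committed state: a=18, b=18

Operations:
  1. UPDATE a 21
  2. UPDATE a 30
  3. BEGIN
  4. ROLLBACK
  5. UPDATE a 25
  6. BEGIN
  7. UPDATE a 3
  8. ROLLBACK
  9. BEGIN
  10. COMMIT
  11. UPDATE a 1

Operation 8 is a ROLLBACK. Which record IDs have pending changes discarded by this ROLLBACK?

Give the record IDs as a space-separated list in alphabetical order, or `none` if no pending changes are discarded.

Initial committed: {a=18, b=18}
Op 1: UPDATE a=21 (auto-commit; committed a=21)
Op 2: UPDATE a=30 (auto-commit; committed a=30)
Op 3: BEGIN: in_txn=True, pending={}
Op 4: ROLLBACK: discarded pending []; in_txn=False
Op 5: UPDATE a=25 (auto-commit; committed a=25)
Op 6: BEGIN: in_txn=True, pending={}
Op 7: UPDATE a=3 (pending; pending now {a=3})
Op 8: ROLLBACK: discarded pending ['a']; in_txn=False
Op 9: BEGIN: in_txn=True, pending={}
Op 10: COMMIT: merged [] into committed; committed now {a=25, b=18}
Op 11: UPDATE a=1 (auto-commit; committed a=1)
ROLLBACK at op 8 discards: ['a']

Answer: a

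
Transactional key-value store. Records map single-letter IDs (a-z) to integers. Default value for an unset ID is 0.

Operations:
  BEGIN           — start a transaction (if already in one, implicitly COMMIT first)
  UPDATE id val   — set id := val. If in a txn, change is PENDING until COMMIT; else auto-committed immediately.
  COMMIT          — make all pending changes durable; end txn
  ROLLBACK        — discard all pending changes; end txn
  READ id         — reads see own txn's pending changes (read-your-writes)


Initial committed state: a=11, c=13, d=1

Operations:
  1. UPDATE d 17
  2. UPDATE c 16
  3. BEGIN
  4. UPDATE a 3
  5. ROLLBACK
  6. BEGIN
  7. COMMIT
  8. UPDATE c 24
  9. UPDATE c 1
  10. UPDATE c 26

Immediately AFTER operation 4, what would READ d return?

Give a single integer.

Answer: 17

Derivation:
Initial committed: {a=11, c=13, d=1}
Op 1: UPDATE d=17 (auto-commit; committed d=17)
Op 2: UPDATE c=16 (auto-commit; committed c=16)
Op 3: BEGIN: in_txn=True, pending={}
Op 4: UPDATE a=3 (pending; pending now {a=3})
After op 4: visible(d) = 17 (pending={a=3}, committed={a=11, c=16, d=17})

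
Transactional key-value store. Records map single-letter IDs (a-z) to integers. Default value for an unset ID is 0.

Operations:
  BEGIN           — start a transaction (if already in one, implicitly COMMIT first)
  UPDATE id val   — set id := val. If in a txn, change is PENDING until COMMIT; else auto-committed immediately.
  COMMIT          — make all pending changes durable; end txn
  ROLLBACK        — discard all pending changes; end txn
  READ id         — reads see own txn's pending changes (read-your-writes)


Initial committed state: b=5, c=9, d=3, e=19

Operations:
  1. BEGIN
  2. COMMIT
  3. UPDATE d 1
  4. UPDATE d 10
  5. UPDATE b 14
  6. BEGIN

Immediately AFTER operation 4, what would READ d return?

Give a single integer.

Initial committed: {b=5, c=9, d=3, e=19}
Op 1: BEGIN: in_txn=True, pending={}
Op 2: COMMIT: merged [] into committed; committed now {b=5, c=9, d=3, e=19}
Op 3: UPDATE d=1 (auto-commit; committed d=1)
Op 4: UPDATE d=10 (auto-commit; committed d=10)
After op 4: visible(d) = 10 (pending={}, committed={b=5, c=9, d=10, e=19})

Answer: 10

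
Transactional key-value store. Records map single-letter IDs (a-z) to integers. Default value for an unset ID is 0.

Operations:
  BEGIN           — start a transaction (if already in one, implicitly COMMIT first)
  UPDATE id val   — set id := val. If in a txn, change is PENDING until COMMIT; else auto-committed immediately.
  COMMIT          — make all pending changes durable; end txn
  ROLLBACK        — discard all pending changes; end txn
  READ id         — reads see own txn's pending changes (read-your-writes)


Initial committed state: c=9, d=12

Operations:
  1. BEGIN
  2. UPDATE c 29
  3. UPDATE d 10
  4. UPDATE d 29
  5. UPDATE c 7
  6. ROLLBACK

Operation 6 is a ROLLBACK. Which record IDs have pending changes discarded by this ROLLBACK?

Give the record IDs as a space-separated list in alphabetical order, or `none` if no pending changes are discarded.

Initial committed: {c=9, d=12}
Op 1: BEGIN: in_txn=True, pending={}
Op 2: UPDATE c=29 (pending; pending now {c=29})
Op 3: UPDATE d=10 (pending; pending now {c=29, d=10})
Op 4: UPDATE d=29 (pending; pending now {c=29, d=29})
Op 5: UPDATE c=7 (pending; pending now {c=7, d=29})
Op 6: ROLLBACK: discarded pending ['c', 'd']; in_txn=False
ROLLBACK at op 6 discards: ['c', 'd']

Answer: c d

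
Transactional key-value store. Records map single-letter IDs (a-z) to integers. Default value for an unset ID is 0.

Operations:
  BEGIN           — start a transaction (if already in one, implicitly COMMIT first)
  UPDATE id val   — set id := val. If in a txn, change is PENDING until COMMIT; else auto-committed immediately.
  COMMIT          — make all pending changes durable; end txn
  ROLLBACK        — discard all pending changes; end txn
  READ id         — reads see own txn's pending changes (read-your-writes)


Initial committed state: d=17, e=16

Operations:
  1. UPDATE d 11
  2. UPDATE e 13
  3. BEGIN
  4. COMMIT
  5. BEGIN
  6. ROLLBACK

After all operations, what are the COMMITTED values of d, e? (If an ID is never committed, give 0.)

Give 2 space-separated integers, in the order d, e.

Initial committed: {d=17, e=16}
Op 1: UPDATE d=11 (auto-commit; committed d=11)
Op 2: UPDATE e=13 (auto-commit; committed e=13)
Op 3: BEGIN: in_txn=True, pending={}
Op 4: COMMIT: merged [] into committed; committed now {d=11, e=13}
Op 5: BEGIN: in_txn=True, pending={}
Op 6: ROLLBACK: discarded pending []; in_txn=False
Final committed: {d=11, e=13}

Answer: 11 13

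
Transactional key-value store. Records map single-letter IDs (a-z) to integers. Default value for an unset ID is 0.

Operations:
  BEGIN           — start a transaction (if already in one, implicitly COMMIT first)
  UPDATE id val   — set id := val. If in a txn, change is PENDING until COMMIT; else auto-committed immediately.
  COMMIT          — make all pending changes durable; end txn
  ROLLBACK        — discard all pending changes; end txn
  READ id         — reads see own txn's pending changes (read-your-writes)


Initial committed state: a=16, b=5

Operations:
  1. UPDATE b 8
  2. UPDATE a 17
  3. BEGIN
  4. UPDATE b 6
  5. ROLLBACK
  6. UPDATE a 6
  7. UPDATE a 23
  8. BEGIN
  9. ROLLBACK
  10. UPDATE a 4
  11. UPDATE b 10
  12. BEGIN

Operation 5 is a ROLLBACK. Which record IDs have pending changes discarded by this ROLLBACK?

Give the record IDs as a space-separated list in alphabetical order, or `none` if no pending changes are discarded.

Initial committed: {a=16, b=5}
Op 1: UPDATE b=8 (auto-commit; committed b=8)
Op 2: UPDATE a=17 (auto-commit; committed a=17)
Op 3: BEGIN: in_txn=True, pending={}
Op 4: UPDATE b=6 (pending; pending now {b=6})
Op 5: ROLLBACK: discarded pending ['b']; in_txn=False
Op 6: UPDATE a=6 (auto-commit; committed a=6)
Op 7: UPDATE a=23 (auto-commit; committed a=23)
Op 8: BEGIN: in_txn=True, pending={}
Op 9: ROLLBACK: discarded pending []; in_txn=False
Op 10: UPDATE a=4 (auto-commit; committed a=4)
Op 11: UPDATE b=10 (auto-commit; committed b=10)
Op 12: BEGIN: in_txn=True, pending={}
ROLLBACK at op 5 discards: ['b']

Answer: b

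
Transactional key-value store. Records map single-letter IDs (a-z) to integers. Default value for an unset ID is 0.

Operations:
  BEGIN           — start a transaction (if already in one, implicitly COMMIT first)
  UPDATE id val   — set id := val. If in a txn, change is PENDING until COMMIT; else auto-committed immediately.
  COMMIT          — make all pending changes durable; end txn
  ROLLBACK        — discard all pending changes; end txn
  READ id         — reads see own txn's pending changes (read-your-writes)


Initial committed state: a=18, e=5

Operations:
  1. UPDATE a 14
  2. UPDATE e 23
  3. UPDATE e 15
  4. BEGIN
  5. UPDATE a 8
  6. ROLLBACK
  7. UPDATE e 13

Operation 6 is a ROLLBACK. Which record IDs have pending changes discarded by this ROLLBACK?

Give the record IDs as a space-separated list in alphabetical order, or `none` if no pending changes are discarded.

Initial committed: {a=18, e=5}
Op 1: UPDATE a=14 (auto-commit; committed a=14)
Op 2: UPDATE e=23 (auto-commit; committed e=23)
Op 3: UPDATE e=15 (auto-commit; committed e=15)
Op 4: BEGIN: in_txn=True, pending={}
Op 5: UPDATE a=8 (pending; pending now {a=8})
Op 6: ROLLBACK: discarded pending ['a']; in_txn=False
Op 7: UPDATE e=13 (auto-commit; committed e=13)
ROLLBACK at op 6 discards: ['a']

Answer: a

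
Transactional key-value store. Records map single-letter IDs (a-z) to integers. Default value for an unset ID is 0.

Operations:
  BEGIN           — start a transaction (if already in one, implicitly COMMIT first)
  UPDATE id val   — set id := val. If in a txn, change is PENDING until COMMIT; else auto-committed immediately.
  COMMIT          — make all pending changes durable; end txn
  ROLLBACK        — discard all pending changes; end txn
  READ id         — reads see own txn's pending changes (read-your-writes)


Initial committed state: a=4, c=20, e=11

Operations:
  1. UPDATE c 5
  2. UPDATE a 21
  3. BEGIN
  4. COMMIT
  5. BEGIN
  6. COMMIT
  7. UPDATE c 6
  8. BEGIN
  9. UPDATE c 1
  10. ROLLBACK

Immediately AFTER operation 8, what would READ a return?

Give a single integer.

Initial committed: {a=4, c=20, e=11}
Op 1: UPDATE c=5 (auto-commit; committed c=5)
Op 2: UPDATE a=21 (auto-commit; committed a=21)
Op 3: BEGIN: in_txn=True, pending={}
Op 4: COMMIT: merged [] into committed; committed now {a=21, c=5, e=11}
Op 5: BEGIN: in_txn=True, pending={}
Op 6: COMMIT: merged [] into committed; committed now {a=21, c=5, e=11}
Op 7: UPDATE c=6 (auto-commit; committed c=6)
Op 8: BEGIN: in_txn=True, pending={}
After op 8: visible(a) = 21 (pending={}, committed={a=21, c=6, e=11})

Answer: 21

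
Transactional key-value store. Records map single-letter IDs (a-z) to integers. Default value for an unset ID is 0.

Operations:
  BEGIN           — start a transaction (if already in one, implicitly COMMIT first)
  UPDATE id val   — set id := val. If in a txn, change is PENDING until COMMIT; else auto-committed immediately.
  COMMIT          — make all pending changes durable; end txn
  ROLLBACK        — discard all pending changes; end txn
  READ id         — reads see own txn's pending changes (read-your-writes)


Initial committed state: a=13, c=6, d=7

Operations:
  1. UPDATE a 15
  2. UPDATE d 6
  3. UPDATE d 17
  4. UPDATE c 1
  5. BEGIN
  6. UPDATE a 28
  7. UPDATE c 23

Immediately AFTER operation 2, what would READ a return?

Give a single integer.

Answer: 15

Derivation:
Initial committed: {a=13, c=6, d=7}
Op 1: UPDATE a=15 (auto-commit; committed a=15)
Op 2: UPDATE d=6 (auto-commit; committed d=6)
After op 2: visible(a) = 15 (pending={}, committed={a=15, c=6, d=6})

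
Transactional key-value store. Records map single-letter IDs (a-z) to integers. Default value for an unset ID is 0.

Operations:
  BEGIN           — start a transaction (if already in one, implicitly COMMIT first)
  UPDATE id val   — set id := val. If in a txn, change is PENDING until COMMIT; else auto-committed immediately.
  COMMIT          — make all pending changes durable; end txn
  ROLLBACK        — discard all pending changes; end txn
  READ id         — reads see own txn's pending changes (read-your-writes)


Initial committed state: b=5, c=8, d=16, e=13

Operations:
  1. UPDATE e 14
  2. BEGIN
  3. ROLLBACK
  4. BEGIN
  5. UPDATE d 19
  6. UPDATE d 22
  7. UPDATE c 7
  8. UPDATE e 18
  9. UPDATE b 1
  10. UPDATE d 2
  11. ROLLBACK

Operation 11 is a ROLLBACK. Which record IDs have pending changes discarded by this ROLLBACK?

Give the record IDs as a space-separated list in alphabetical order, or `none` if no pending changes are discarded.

Answer: b c d e

Derivation:
Initial committed: {b=5, c=8, d=16, e=13}
Op 1: UPDATE e=14 (auto-commit; committed e=14)
Op 2: BEGIN: in_txn=True, pending={}
Op 3: ROLLBACK: discarded pending []; in_txn=False
Op 4: BEGIN: in_txn=True, pending={}
Op 5: UPDATE d=19 (pending; pending now {d=19})
Op 6: UPDATE d=22 (pending; pending now {d=22})
Op 7: UPDATE c=7 (pending; pending now {c=7, d=22})
Op 8: UPDATE e=18 (pending; pending now {c=7, d=22, e=18})
Op 9: UPDATE b=1 (pending; pending now {b=1, c=7, d=22, e=18})
Op 10: UPDATE d=2 (pending; pending now {b=1, c=7, d=2, e=18})
Op 11: ROLLBACK: discarded pending ['b', 'c', 'd', 'e']; in_txn=False
ROLLBACK at op 11 discards: ['b', 'c', 'd', 'e']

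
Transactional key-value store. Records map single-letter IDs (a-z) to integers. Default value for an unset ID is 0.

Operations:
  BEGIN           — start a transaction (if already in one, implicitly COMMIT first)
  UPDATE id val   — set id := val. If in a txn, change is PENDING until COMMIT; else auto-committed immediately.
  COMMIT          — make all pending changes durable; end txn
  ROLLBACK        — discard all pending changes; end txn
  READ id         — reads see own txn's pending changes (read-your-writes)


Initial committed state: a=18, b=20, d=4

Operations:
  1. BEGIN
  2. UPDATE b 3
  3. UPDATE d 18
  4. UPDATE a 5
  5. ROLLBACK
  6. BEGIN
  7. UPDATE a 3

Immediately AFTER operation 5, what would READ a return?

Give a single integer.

Answer: 18

Derivation:
Initial committed: {a=18, b=20, d=4}
Op 1: BEGIN: in_txn=True, pending={}
Op 2: UPDATE b=3 (pending; pending now {b=3})
Op 3: UPDATE d=18 (pending; pending now {b=3, d=18})
Op 4: UPDATE a=5 (pending; pending now {a=5, b=3, d=18})
Op 5: ROLLBACK: discarded pending ['a', 'b', 'd']; in_txn=False
After op 5: visible(a) = 18 (pending={}, committed={a=18, b=20, d=4})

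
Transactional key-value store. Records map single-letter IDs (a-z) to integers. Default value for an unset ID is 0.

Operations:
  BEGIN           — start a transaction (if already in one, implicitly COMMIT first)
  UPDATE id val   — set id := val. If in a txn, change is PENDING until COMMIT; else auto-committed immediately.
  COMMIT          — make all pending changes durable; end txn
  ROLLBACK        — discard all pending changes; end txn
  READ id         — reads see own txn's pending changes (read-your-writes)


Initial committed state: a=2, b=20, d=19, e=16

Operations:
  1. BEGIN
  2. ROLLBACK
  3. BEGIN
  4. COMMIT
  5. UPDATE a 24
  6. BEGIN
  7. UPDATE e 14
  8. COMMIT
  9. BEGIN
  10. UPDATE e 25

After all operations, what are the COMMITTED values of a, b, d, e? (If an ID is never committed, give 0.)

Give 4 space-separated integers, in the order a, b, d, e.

Answer: 24 20 19 14

Derivation:
Initial committed: {a=2, b=20, d=19, e=16}
Op 1: BEGIN: in_txn=True, pending={}
Op 2: ROLLBACK: discarded pending []; in_txn=False
Op 3: BEGIN: in_txn=True, pending={}
Op 4: COMMIT: merged [] into committed; committed now {a=2, b=20, d=19, e=16}
Op 5: UPDATE a=24 (auto-commit; committed a=24)
Op 6: BEGIN: in_txn=True, pending={}
Op 7: UPDATE e=14 (pending; pending now {e=14})
Op 8: COMMIT: merged ['e'] into committed; committed now {a=24, b=20, d=19, e=14}
Op 9: BEGIN: in_txn=True, pending={}
Op 10: UPDATE e=25 (pending; pending now {e=25})
Final committed: {a=24, b=20, d=19, e=14}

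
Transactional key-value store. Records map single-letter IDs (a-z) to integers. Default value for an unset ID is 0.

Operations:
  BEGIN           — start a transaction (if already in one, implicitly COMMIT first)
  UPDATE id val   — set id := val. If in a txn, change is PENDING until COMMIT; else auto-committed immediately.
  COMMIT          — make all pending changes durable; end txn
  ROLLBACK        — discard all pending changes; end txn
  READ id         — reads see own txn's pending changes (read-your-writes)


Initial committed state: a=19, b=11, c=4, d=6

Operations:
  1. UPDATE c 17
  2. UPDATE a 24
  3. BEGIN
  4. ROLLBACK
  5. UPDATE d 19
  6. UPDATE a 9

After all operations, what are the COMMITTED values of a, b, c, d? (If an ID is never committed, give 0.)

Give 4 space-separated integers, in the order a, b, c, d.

Initial committed: {a=19, b=11, c=4, d=6}
Op 1: UPDATE c=17 (auto-commit; committed c=17)
Op 2: UPDATE a=24 (auto-commit; committed a=24)
Op 3: BEGIN: in_txn=True, pending={}
Op 4: ROLLBACK: discarded pending []; in_txn=False
Op 5: UPDATE d=19 (auto-commit; committed d=19)
Op 6: UPDATE a=9 (auto-commit; committed a=9)
Final committed: {a=9, b=11, c=17, d=19}

Answer: 9 11 17 19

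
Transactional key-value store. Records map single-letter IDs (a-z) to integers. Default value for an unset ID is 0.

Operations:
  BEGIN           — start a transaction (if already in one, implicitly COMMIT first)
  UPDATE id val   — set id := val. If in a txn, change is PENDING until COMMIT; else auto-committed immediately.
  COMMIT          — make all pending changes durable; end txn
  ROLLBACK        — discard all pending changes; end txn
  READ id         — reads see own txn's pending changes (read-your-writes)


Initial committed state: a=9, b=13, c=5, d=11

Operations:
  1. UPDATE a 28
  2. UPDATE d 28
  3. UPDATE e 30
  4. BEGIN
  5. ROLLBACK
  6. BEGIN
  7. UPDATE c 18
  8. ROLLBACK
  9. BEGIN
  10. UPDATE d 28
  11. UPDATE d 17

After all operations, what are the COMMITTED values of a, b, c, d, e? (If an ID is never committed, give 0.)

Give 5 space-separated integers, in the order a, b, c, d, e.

Answer: 28 13 5 28 30

Derivation:
Initial committed: {a=9, b=13, c=5, d=11}
Op 1: UPDATE a=28 (auto-commit; committed a=28)
Op 2: UPDATE d=28 (auto-commit; committed d=28)
Op 3: UPDATE e=30 (auto-commit; committed e=30)
Op 4: BEGIN: in_txn=True, pending={}
Op 5: ROLLBACK: discarded pending []; in_txn=False
Op 6: BEGIN: in_txn=True, pending={}
Op 7: UPDATE c=18 (pending; pending now {c=18})
Op 8: ROLLBACK: discarded pending ['c']; in_txn=False
Op 9: BEGIN: in_txn=True, pending={}
Op 10: UPDATE d=28 (pending; pending now {d=28})
Op 11: UPDATE d=17 (pending; pending now {d=17})
Final committed: {a=28, b=13, c=5, d=28, e=30}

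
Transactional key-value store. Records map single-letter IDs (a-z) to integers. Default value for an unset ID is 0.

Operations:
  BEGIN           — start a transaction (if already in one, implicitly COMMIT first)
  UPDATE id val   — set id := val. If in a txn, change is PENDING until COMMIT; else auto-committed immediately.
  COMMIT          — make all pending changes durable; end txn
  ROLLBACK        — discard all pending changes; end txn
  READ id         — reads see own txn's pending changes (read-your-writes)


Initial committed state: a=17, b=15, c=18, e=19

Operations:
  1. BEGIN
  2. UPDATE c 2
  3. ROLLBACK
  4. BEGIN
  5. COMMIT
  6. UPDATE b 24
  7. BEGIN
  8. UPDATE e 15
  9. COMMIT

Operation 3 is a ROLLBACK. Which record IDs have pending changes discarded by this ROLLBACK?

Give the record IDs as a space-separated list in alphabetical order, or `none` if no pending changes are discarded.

Initial committed: {a=17, b=15, c=18, e=19}
Op 1: BEGIN: in_txn=True, pending={}
Op 2: UPDATE c=2 (pending; pending now {c=2})
Op 3: ROLLBACK: discarded pending ['c']; in_txn=False
Op 4: BEGIN: in_txn=True, pending={}
Op 5: COMMIT: merged [] into committed; committed now {a=17, b=15, c=18, e=19}
Op 6: UPDATE b=24 (auto-commit; committed b=24)
Op 7: BEGIN: in_txn=True, pending={}
Op 8: UPDATE e=15 (pending; pending now {e=15})
Op 9: COMMIT: merged ['e'] into committed; committed now {a=17, b=24, c=18, e=15}
ROLLBACK at op 3 discards: ['c']

Answer: c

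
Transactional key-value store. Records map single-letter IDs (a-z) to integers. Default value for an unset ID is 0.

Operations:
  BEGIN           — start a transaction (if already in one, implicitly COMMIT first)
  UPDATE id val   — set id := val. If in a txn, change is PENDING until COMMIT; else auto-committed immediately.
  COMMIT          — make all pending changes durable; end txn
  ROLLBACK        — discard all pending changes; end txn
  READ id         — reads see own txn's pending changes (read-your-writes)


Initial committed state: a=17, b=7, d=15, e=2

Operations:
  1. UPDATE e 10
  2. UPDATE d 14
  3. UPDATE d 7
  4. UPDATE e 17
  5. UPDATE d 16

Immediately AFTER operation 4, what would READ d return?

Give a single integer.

Initial committed: {a=17, b=7, d=15, e=2}
Op 1: UPDATE e=10 (auto-commit; committed e=10)
Op 2: UPDATE d=14 (auto-commit; committed d=14)
Op 3: UPDATE d=7 (auto-commit; committed d=7)
Op 4: UPDATE e=17 (auto-commit; committed e=17)
After op 4: visible(d) = 7 (pending={}, committed={a=17, b=7, d=7, e=17})

Answer: 7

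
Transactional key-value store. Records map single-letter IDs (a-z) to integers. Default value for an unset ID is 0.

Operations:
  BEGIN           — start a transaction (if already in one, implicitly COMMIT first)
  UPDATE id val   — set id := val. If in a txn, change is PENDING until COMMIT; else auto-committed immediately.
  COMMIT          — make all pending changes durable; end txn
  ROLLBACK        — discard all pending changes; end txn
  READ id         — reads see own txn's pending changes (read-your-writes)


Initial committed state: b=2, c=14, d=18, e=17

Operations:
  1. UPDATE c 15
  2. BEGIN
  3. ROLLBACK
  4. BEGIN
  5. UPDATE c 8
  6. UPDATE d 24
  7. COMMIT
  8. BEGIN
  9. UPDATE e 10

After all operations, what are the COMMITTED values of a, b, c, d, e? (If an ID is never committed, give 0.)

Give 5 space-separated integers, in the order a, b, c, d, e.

Initial committed: {b=2, c=14, d=18, e=17}
Op 1: UPDATE c=15 (auto-commit; committed c=15)
Op 2: BEGIN: in_txn=True, pending={}
Op 3: ROLLBACK: discarded pending []; in_txn=False
Op 4: BEGIN: in_txn=True, pending={}
Op 5: UPDATE c=8 (pending; pending now {c=8})
Op 6: UPDATE d=24 (pending; pending now {c=8, d=24})
Op 7: COMMIT: merged ['c', 'd'] into committed; committed now {b=2, c=8, d=24, e=17}
Op 8: BEGIN: in_txn=True, pending={}
Op 9: UPDATE e=10 (pending; pending now {e=10})
Final committed: {b=2, c=8, d=24, e=17}

Answer: 0 2 8 24 17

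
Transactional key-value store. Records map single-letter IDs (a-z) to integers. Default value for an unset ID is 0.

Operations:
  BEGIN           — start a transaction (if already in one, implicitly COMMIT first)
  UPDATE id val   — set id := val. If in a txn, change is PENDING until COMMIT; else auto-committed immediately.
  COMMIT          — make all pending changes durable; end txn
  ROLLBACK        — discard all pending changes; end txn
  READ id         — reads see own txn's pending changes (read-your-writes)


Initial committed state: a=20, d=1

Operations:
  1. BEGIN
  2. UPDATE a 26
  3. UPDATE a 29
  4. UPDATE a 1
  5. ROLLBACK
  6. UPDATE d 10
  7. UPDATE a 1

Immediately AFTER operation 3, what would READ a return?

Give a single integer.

Answer: 29

Derivation:
Initial committed: {a=20, d=1}
Op 1: BEGIN: in_txn=True, pending={}
Op 2: UPDATE a=26 (pending; pending now {a=26})
Op 3: UPDATE a=29 (pending; pending now {a=29})
After op 3: visible(a) = 29 (pending={a=29}, committed={a=20, d=1})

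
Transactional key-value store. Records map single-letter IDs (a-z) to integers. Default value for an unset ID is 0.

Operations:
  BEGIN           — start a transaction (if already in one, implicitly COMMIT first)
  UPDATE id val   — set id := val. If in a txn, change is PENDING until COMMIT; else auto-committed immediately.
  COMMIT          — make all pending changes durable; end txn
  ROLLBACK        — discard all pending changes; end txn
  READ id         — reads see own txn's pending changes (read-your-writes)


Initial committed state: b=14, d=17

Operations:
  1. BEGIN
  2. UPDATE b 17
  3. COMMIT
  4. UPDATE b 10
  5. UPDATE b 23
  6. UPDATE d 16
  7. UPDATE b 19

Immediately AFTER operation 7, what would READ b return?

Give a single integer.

Initial committed: {b=14, d=17}
Op 1: BEGIN: in_txn=True, pending={}
Op 2: UPDATE b=17 (pending; pending now {b=17})
Op 3: COMMIT: merged ['b'] into committed; committed now {b=17, d=17}
Op 4: UPDATE b=10 (auto-commit; committed b=10)
Op 5: UPDATE b=23 (auto-commit; committed b=23)
Op 6: UPDATE d=16 (auto-commit; committed d=16)
Op 7: UPDATE b=19 (auto-commit; committed b=19)
After op 7: visible(b) = 19 (pending={}, committed={b=19, d=16})

Answer: 19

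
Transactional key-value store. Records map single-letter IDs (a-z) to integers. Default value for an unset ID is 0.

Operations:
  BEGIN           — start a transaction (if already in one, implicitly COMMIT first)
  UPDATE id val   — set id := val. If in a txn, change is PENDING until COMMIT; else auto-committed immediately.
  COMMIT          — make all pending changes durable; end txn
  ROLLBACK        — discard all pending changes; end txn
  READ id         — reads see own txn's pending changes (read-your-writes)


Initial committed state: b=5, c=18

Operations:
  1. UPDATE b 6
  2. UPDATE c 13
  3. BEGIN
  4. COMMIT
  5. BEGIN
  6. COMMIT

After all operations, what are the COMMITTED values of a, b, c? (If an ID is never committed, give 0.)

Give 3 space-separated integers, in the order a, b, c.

Answer: 0 6 13

Derivation:
Initial committed: {b=5, c=18}
Op 1: UPDATE b=6 (auto-commit; committed b=6)
Op 2: UPDATE c=13 (auto-commit; committed c=13)
Op 3: BEGIN: in_txn=True, pending={}
Op 4: COMMIT: merged [] into committed; committed now {b=6, c=13}
Op 5: BEGIN: in_txn=True, pending={}
Op 6: COMMIT: merged [] into committed; committed now {b=6, c=13}
Final committed: {b=6, c=13}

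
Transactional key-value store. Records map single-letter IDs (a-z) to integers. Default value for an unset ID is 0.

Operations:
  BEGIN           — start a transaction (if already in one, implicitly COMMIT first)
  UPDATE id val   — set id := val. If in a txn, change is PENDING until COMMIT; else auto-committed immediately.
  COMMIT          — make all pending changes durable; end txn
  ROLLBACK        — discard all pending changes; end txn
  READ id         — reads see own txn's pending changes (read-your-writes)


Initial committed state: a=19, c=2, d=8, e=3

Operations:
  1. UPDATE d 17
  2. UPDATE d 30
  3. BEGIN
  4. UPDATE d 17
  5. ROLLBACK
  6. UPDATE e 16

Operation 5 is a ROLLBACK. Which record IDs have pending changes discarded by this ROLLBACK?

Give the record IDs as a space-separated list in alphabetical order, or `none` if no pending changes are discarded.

Answer: d

Derivation:
Initial committed: {a=19, c=2, d=8, e=3}
Op 1: UPDATE d=17 (auto-commit; committed d=17)
Op 2: UPDATE d=30 (auto-commit; committed d=30)
Op 3: BEGIN: in_txn=True, pending={}
Op 4: UPDATE d=17 (pending; pending now {d=17})
Op 5: ROLLBACK: discarded pending ['d']; in_txn=False
Op 6: UPDATE e=16 (auto-commit; committed e=16)
ROLLBACK at op 5 discards: ['d']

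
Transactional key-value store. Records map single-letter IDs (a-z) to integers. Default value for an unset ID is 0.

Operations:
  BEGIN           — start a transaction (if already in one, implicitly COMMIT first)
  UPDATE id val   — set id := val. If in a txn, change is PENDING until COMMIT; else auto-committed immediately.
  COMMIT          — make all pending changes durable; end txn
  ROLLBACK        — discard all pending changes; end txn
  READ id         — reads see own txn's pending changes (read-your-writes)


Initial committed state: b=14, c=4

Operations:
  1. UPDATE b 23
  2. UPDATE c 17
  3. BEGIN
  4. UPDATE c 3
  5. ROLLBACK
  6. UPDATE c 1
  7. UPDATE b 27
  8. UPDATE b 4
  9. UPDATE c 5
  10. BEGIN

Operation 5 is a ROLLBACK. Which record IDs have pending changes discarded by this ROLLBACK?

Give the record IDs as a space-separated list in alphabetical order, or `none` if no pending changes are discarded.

Initial committed: {b=14, c=4}
Op 1: UPDATE b=23 (auto-commit; committed b=23)
Op 2: UPDATE c=17 (auto-commit; committed c=17)
Op 3: BEGIN: in_txn=True, pending={}
Op 4: UPDATE c=3 (pending; pending now {c=3})
Op 5: ROLLBACK: discarded pending ['c']; in_txn=False
Op 6: UPDATE c=1 (auto-commit; committed c=1)
Op 7: UPDATE b=27 (auto-commit; committed b=27)
Op 8: UPDATE b=4 (auto-commit; committed b=4)
Op 9: UPDATE c=5 (auto-commit; committed c=5)
Op 10: BEGIN: in_txn=True, pending={}
ROLLBACK at op 5 discards: ['c']

Answer: c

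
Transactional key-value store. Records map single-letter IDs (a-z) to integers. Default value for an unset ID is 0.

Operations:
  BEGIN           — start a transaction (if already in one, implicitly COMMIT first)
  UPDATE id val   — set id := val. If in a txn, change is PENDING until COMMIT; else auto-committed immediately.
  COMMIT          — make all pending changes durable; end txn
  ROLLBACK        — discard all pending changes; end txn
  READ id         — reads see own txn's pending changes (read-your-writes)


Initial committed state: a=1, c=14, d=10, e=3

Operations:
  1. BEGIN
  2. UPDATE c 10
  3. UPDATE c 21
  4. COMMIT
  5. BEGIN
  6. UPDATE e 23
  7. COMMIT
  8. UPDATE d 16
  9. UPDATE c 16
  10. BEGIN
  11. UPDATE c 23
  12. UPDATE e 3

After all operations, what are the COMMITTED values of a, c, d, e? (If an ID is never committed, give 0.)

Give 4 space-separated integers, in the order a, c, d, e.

Answer: 1 16 16 23

Derivation:
Initial committed: {a=1, c=14, d=10, e=3}
Op 1: BEGIN: in_txn=True, pending={}
Op 2: UPDATE c=10 (pending; pending now {c=10})
Op 3: UPDATE c=21 (pending; pending now {c=21})
Op 4: COMMIT: merged ['c'] into committed; committed now {a=1, c=21, d=10, e=3}
Op 5: BEGIN: in_txn=True, pending={}
Op 6: UPDATE e=23 (pending; pending now {e=23})
Op 7: COMMIT: merged ['e'] into committed; committed now {a=1, c=21, d=10, e=23}
Op 8: UPDATE d=16 (auto-commit; committed d=16)
Op 9: UPDATE c=16 (auto-commit; committed c=16)
Op 10: BEGIN: in_txn=True, pending={}
Op 11: UPDATE c=23 (pending; pending now {c=23})
Op 12: UPDATE e=3 (pending; pending now {c=23, e=3})
Final committed: {a=1, c=16, d=16, e=23}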